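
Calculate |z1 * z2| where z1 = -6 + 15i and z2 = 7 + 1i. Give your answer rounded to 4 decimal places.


Step 1: |z1| = sqrt((-6)^2 + 15^2) = sqrt(261)
Step 2: |z2| = sqrt(7^2 + 1^2) = sqrt(50)
Step 3: |z1*z2| = |z1|*|z2| = sqrt(261) * sqrt(50) = sqrt(261 * 50) = sqrt(13050)
Step 4: = 114.2366

114.2366


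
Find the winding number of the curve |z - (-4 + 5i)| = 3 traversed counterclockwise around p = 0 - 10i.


Step 1: Center c = (-4, 5), radius = 3
Step 2: |p - c|^2 = 4^2 + (-15)^2 = 241
Step 3: r^2 = 9
Step 4: |p-c| > r so winding number = 0

0


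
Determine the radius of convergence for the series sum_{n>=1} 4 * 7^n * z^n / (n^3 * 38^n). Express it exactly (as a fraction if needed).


Step 1: General term a_n = 4 * 7^n / (n^3 * 38^n)
Step 2: By the root test, |a_n|^(1/n) = 4^(1/n) * 7 / (n^(3/n) * 38) -> 7/38 as n -> infinity (since 4^(1/n) -> 1 and n^(3/n) -> 1)
Step 3: R = 1/lim|a_n|^(1/n) = 38/7

38/7


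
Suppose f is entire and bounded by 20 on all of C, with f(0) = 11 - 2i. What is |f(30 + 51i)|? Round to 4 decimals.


Step 1: By Liouville's theorem, a bounded entire function is constant.
Step 2: f(z) = f(0) = 11 - 2i for all z.
Step 3: |f(w)| = |11 - 2i| = sqrt(121 + 4)
Step 4: = 11.1803

11.1803


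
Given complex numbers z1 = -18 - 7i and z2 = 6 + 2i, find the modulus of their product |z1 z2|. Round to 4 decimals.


Step 1: |z1| = sqrt((-18)^2 + (-7)^2) = sqrt(373)
Step 2: |z2| = sqrt(6^2 + 2^2) = sqrt(40)
Step 3: |z1*z2| = |z1|*|z2| = sqrt(373) * sqrt(40) = sqrt(373 * 40) = sqrt(14920)
Step 4: = 122.1475

122.1475


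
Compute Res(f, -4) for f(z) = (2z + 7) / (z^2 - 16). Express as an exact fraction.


Step 1: Q(z) = z^2 - 16 = (z + 4)(z - 4)
Step 2: Q'(z) = 2z
Step 3: Q'(-4) = -8, P(-4) = -1
Step 4: Res = P(-4)/Q'(-4) = -1/(-8) = 1/8

1/8


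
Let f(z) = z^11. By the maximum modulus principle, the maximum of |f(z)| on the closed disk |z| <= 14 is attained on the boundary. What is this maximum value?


Step 1: On |z| = 14, |f(z)| = |z|^11 = 14^11
Step 2: By maximum modulus principle, maximum is on boundary.
Step 3: Maximum = 4049565169664 = 4049565169664

4049565169664


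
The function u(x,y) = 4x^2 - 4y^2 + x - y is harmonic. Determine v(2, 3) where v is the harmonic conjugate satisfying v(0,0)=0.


Step 1: v_x = -u_y = 8y + 1
Step 2: v_y = u_x = 8x + 1
Step 3: v = 8xy + x + y + C
Step 4: v(0,0) = 0 => C = 0
Step 5: v(2, 3) = 53

53


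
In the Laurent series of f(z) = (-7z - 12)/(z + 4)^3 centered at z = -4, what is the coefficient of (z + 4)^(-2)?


Step 1: Write the numerator in powers of (z + 4): -7z - 12 = -7(z + 4) + (-7*(-4) - 12) = -7(z + 4) + 16
Step 2: Divide by (z + 4)^3: f(z) = 16(z + 4)^(-3) - 7(z + 4)^(-2)
Step 3: This finite sum is the Laurent series of f about z = -4.
Step 4: Coefficient of (z + 4)^(-2) = coefficient of (z + 4) in the re-centred numerator = -7

-7


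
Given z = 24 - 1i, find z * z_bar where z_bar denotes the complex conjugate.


Step 1: conj(z) = 24 + 1i
Step 2: z * conj(z) = 24^2 + (-1)^2
Step 3: = 576 + 1 = 577

577


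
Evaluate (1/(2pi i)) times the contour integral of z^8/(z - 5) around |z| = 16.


Step 1: f(z) = z^8, a = 5 is inside |z| = 16
Step 2: By Cauchy integral formula: (1/(2pi*i)) * integral = f(a)
Step 3: f(5) = 5^8 = 390625

390625


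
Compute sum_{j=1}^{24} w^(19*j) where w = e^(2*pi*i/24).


Step 1: The sum sum_{j=1}^{n} w^(k*j) equals n if n | k, else 0.
Step 2: Here n = 24, k = 19
Step 3: Does n divide k? 24 | 19 -> False
Step 4: Sum = 0

0


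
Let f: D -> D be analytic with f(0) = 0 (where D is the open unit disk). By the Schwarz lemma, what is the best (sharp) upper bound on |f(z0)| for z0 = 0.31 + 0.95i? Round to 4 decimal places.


Step 1: Schwarz lemma: if f: D -> D is analytic with f(0) = 0, then |f(z)| <= |z| for all z in D, and this is sharp (f(z) = z).
Step 2: |z0|^2 = 0.31^2 + 0.95^2 = 0.9986
Step 3: |z0| = sqrt(0.9986) = 0.9993
Step 4: Best bound = |z0| = 0.9993

0.9993


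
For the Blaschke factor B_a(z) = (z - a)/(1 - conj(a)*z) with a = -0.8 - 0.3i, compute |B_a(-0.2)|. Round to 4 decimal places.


Step 1: Numerator z0 - a = -0.2 - (-0.8 - 0.3i) = 0.6 + 0.3i
Step 2: Denominator 1 - conj(a)*z0 = 1 - (-0.8 + 0.3i)*(-0.2) = 0.84 + 0.06i
Step 3: |z0 - a|^2 = 0.6^2 + 0.3^2 = 0.45; |1 - conj(a)*z0|^2 = 0.84^2 + 0.06^2 = 0.7092
Step 4: |B_a(-0.2)| = sqrt(0.45 / 0.7092) = sqrt(0.634518)
Step 5: = 0.7966

0.7966


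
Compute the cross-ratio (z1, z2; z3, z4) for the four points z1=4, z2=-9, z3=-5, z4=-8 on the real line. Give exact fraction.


Step 1: (z1-z3)(z2-z4) = 9 * (-1) = -9
Step 2: (z1-z4)(z2-z3) = 12 * (-4) = -48
Step 3: Cross-ratio = 9/48 = 3/16

3/16


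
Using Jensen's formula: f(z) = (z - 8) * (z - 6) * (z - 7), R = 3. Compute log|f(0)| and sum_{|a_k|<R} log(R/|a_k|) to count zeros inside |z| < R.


Jensen's formula: (1/2pi)*integral log|f(Re^it)|dt = log|f(0)| + sum_{|a_k|<R} log(R/|a_k|)
Step 1: f(0) = (-8) * (-6) * (-7) = -336
Step 2: log|f(0)| = log|8| + log|6| + log|7| = 5.8171
Step 3: Zeros inside |z| < 3: none
Step 4: Jensen sum = (empty sum) = 0
Step 5: n(R) = number of terms in the Jensen sum = count of zeros inside |z| < 3 = 0

0


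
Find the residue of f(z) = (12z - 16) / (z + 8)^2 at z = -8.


Step 1: Pole of order 2 at z = -8
Step 2: Res = lim d/dz [(z + 8)^2 * f(z)] as z -> -8
Step 3: (z + 8)^2 * f(z) = 12z - 16
Step 4: d/dz[12z - 16] = 12

12


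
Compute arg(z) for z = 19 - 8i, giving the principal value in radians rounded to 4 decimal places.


Step 1: z = 19 - 8i
Step 2: arg(z) = atan2(-8, 19)
Step 3: arg(z) = -0.3985

-0.3985


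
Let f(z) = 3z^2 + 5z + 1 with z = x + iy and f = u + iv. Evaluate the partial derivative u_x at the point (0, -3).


Step 1: f(z) = 3(x+iy)^2 + 5(x+iy) + 1
Step 2: u = 3(x^2 - y^2) + 5x + 1
Step 3: u_x = 6x + 5
Step 4: At (0, -3): u_x = 0 + 5 = 5

5


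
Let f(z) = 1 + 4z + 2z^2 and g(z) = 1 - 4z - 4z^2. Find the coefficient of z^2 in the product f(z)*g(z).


Step 1: z^2 term in f*g comes from: (1)*(-4z^2) + (4z)*(-4z) + (2z^2)*(1)
Step 2: = -4 - 16 + 2
Step 3: = -18

-18


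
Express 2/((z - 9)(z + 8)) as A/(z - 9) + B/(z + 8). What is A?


Step 1: Multiply both sides by (z - 9) and set z = 9
Step 2: A = 2 / (9 + 8)
Step 3: A = 2 / 17
Step 4: A = 2/17

2/17


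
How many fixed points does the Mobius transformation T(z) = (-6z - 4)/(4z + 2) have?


Step 1: Fixed points satisfy T(z) = z
Step 2: 4z^2 + 8z + 4 = 0
Step 3: Discriminant = 8^2 - 4*4*4 = 0
Step 4: Number of fixed points = 1

1


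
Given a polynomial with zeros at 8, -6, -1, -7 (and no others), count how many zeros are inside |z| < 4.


Step 1: Check each root:
  z = 8: |8| = 8 >= 4
  z = -6: |-6| = 6 >= 4
  z = -1: |-1| = 1 < 4
  z = -7: |-7| = 7 >= 4
Step 2: Count = 1

1


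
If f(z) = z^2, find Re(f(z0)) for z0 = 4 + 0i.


Step 1: z0 = 4 + 0i
Step 2: z0^2 = 4^2 - 0^2 + 0i
Step 3: real part = 16 - 0 = 16

16


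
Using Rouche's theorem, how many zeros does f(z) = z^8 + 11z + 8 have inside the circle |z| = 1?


Step 1: On |z| = 1 the three terms have sizes |z^8| = 1^8 = 1, |11z| = 11*1 = 11, |8| = 8
Step 2: The dominant term is g(z) = 11z; let h(z) = z^8 + 8 so f = g + h
Step 3: On |z| = 1: |g| = 11 and |h| <= 1 + 8 = 9
Step 4: Since 11 > 9, |h| < |g| on |z| = 1, so by Rouche f has the same number of zeros as g inside |z| < 1
Step 5: g(z) = 11z has 1 zero (at the origin, multiplicity 1) inside |z| < 1. Answer = 1

1


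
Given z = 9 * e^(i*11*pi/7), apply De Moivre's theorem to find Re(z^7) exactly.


Step 1: By De Moivre's theorem, z^7 = 9^7 * e^(i*7*11*pi/7) = 4782969 * (cos(11*pi) + i*sin(11*pi))
Step 2: |z|^7 = 9^7 = 4782969
Step 3: Reduce the angle mod 2*pi: 11*pi - 10*pi = pi
Step 4: cos(pi) = -1
Step 5: Re(z^7) = 4782969 * (-1) = -4782969

-4782969


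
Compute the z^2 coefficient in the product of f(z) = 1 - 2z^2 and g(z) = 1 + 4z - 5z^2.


Step 1: z^2 term in f*g comes from: (1)*(-5z^2) + (0)*(4z) + (-2z^2)*(1)
Step 2: = -5 + 0 - 2
Step 3: = -7

-7


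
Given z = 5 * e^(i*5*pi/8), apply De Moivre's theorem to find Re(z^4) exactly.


Step 1: By De Moivre's theorem, z^4 = 5^4 * e^(i*4*5*pi/8) = 625 * (cos(5*pi/2) + i*sin(5*pi/2))
Step 2: |z|^4 = 5^4 = 625
Step 3: Reduce the angle mod 2*pi: 5*pi/2 - 2*pi = pi/2
Step 4: cos(pi/2) = 0
Step 5: Re(z^4) = 625 * 0 = 0

0


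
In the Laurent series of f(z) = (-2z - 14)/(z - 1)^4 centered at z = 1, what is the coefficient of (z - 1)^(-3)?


Step 1: Write the numerator in powers of (z - 1): -2z - 14 = -2(z - 1) + (-2*1 - 14) = -2(z - 1) - 16
Step 2: Divide by (z - 1)^4: f(z) = -16(z - 1)^(-4) - 2(z - 1)^(-3)
Step 3: This finite sum is the Laurent series of f about z = 1.
Step 4: Coefficient of (z - 1)^(-3) = coefficient of (z - 1) in the re-centred numerator = -2

-2


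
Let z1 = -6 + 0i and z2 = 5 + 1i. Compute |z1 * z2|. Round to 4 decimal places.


Step 1: |z1| = sqrt((-6)^2 + 0^2) = sqrt(36)
Step 2: |z2| = sqrt(5^2 + 1^2) = sqrt(26)
Step 3: |z1*z2| = |z1|*|z2| = sqrt(36) * sqrt(26) = sqrt(36 * 26) = sqrt(936)
Step 4: = 30.5941

30.5941


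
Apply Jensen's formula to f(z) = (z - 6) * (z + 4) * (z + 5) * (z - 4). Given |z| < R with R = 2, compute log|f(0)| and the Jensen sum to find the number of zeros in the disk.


Jensen's formula: (1/2pi)*integral log|f(Re^it)|dt = log|f(0)| + sum_{|a_k|<R} log(R/|a_k|)
Step 1: f(0) = (-6) * 4 * 5 * (-4) = 480
Step 2: log|f(0)| = log|6| + log|-4| + log|-5| + log|4| = 6.1738
Step 3: Zeros inside |z| < 2: none
Step 4: Jensen sum = (empty sum) = 0
Step 5: n(R) = number of terms in the Jensen sum = count of zeros inside |z| < 2 = 0

0


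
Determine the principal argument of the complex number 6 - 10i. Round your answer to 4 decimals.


Step 1: z = 6 - 10i
Step 2: arg(z) = atan2(-10, 6)
Step 3: arg(z) = -1.0304

-1.0304


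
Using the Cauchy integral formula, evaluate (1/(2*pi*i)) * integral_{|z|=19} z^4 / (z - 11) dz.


Step 1: f(z) = z^4, a = 11 is inside |z| = 19
Step 2: By Cauchy integral formula: (1/(2pi*i)) * integral = f(a)
Step 3: f(11) = 11^4 = 14641

14641


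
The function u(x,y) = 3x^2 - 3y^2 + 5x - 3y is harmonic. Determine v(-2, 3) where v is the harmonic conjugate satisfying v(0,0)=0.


Step 1: v_x = -u_y = 6y + 3
Step 2: v_y = u_x = 6x + 5
Step 3: v = 6xy + 3x + 5y + C
Step 4: v(0,0) = 0 => C = 0
Step 5: v(-2, 3) = -27

-27


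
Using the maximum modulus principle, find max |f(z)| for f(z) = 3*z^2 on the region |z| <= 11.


Step 1: On |z| = 11, |f(z)| = 3 * |z|^2 = 3 * 11^2
Step 2: By maximum modulus principle, maximum is on boundary.
Step 3: Maximum = 3 * 121 = 363

363


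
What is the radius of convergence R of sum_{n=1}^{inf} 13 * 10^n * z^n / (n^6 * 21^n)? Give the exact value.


Step 1: General term a_n = 13 * 10^n / (n^6 * 21^n)
Step 2: By the root test, |a_n|^(1/n) = 13^(1/n) * 10 / (n^(6/n) * 21) -> 10/21 as n -> infinity (since 13^(1/n) -> 1 and n^(6/n) -> 1)
Step 3: R = 1/lim|a_n|^(1/n) = 21/10

21/10


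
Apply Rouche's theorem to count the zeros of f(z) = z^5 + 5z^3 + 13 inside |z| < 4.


Step 1: On |z| = 4 the three terms have sizes |z^5| = 4^5 = 1024, |5z^3| = 5*4^3 = 320, |13| = 13
Step 2: The dominant term is g(z) = z^5; let h(z) = 5z^3 + 13 so f = g + h
Step 3: On |z| = 4: |g| = 1024 and |h| <= 320 + 13 = 333
Step 4: Since 1024 > 333, |h| < |g| on |z| = 4, so by Rouche f has the same number of zeros as g inside |z| < 4
Step 5: g(z) = z^5 has 5 zeros (all at the origin) inside |z| < 4. Answer = 5

5


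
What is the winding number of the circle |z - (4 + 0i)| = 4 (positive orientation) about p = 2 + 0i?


Step 1: Center c = (4, 0), radius = 4
Step 2: |p - c|^2 = (-2)^2 + 0^2 = 4
Step 3: r^2 = 16
Step 4: |p-c| < r so winding number = 1

1


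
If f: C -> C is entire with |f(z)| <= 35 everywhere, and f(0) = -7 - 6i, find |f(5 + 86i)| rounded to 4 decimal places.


Step 1: By Liouville's theorem, a bounded entire function is constant.
Step 2: f(z) = f(0) = -7 - 6i for all z.
Step 3: |f(w)| = |-7 - 6i| = sqrt(49 + 36)
Step 4: = 9.2195

9.2195


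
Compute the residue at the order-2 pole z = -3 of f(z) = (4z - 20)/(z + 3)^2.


Step 1: Pole of order 2 at z = -3
Step 2: Res = lim d/dz [(z + 3)^2 * f(z)] as z -> -3
Step 3: (z + 3)^2 * f(z) = 4z - 20
Step 4: d/dz[4z - 20] = 4

4


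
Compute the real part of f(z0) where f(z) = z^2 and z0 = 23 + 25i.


Step 1: z0 = 23 + 25i
Step 2: z0^2 = 23^2 - 25^2 + 1150i
Step 3: real part = 529 - 625 = -96

-96


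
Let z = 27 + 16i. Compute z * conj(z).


Step 1: conj(z) = 27 - 16i
Step 2: z * conj(z) = 27^2 + 16^2
Step 3: = 729 + 256 = 985

985


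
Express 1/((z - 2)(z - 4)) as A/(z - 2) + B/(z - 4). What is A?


Step 1: Multiply both sides by (z - 2) and set z = 2
Step 2: A = 1 / (2 - 4)
Step 3: A = 1 / (-2)
Step 4: A = -1/2

-1/2


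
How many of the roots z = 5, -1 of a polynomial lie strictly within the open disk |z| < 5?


Step 1: Check each root:
  z = 5: |5| = 5 >= 5
  z = -1: |-1| = 1 < 5
Step 2: Count = 1

1


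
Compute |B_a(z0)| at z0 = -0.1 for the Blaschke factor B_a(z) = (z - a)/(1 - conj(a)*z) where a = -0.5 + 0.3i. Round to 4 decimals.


Step 1: Numerator z0 - a = -0.1 - (-0.5 + 0.3i) = 0.4 - 0.3i
Step 2: Denominator 1 - conj(a)*z0 = 1 - (-0.5 - 0.3i)*(-0.1) = 0.95 - 0.03i
Step 3: |z0 - a|^2 = 0.4^2 + (-0.3)^2 = 0.25; |1 - conj(a)*z0|^2 = 0.95^2 + (-0.03)^2 = 0.9034
Step 4: |B_a(-0.1)| = sqrt(0.25 / 0.9034) = sqrt(0.276732)
Step 5: = 0.5261

0.5261


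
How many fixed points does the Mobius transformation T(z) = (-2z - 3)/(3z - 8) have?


Step 1: Fixed points satisfy T(z) = z
Step 2: 3z^2 - 6z + 3 = 0
Step 3: Discriminant = (-6)^2 - 4*3*3 = 0
Step 4: Number of fixed points = 1

1


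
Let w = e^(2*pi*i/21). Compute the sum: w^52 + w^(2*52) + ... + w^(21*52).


Step 1: The sum sum_{j=1}^{n} w^(k*j) equals n if n | k, else 0.
Step 2: Here n = 21, k = 52
Step 3: Does n divide k? 21 | 52 -> False
Step 4: Sum = 0

0


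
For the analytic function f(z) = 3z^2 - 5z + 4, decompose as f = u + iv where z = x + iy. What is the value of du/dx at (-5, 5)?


Step 1: f(z) = 3(x+iy)^2 - 5(x+iy) + 4
Step 2: u = 3(x^2 - y^2) - 5x + 4
Step 3: u_x = 6x - 5
Step 4: At (-5, 5): u_x = -30 - 5 = -35

-35


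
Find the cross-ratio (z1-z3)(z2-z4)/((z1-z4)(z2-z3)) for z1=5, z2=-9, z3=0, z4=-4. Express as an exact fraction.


Step 1: (z1-z3)(z2-z4) = 5 * (-5) = -25
Step 2: (z1-z4)(z2-z3) = 9 * (-9) = -81
Step 3: Cross-ratio = 25/81 = 25/81

25/81


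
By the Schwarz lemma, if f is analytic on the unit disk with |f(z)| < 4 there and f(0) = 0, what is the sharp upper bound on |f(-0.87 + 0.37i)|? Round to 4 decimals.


Step 1: g = f/4 maps D -> D with g(0) = 0, so by the Schwarz lemma |g(z)| <= |z|, i.e. |f(z)| <= 4|z|; this is sharp (f(z) = 4z).
Step 2: |z0|^2 = (-0.87)^2 + 0.37^2 = 0.8938
Step 3: |z0| = sqrt(0.8938) = 0.94541
Step 4: Best bound = 4 * |z0| = 4 * 0.94541 = 3.7816

3.7816


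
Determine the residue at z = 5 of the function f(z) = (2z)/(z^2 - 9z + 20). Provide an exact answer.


Step 1: Q(z) = z^2 - 9z + 20 = (z - 5)(z - 4)
Step 2: Q'(z) = 2z - 9
Step 3: Q'(5) = 1, P(5) = 10
Step 4: Res = P(5)/Q'(5) = 10/1 = 10

10


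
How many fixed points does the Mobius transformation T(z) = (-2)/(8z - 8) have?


Step 1: Fixed points satisfy T(z) = z
Step 2: 8z^2 - 8z + 2 = 0
Step 3: Discriminant = (-8)^2 - 4*8*2 = 0
Step 4: Number of fixed points = 1

1


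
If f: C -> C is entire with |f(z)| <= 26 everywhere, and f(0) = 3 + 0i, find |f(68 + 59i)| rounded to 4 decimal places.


Step 1: By Liouville's theorem, a bounded entire function is constant.
Step 2: f(z) = f(0) = 3 + 0i for all z.
Step 3: |f(w)| = |3 + 0i| = sqrt(9 + 0)
Step 4: = 3.0

3.0


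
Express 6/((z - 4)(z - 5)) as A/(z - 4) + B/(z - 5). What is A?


Step 1: Multiply both sides by (z - 4) and set z = 4
Step 2: A = 6 / (4 - 5)
Step 3: A = 6 / (-1)
Step 4: A = -6

-6


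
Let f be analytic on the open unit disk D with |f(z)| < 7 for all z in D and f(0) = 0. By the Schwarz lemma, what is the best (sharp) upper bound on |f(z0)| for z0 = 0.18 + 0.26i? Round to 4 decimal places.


Step 1: g = f/7 maps D -> D with g(0) = 0, so by the Schwarz lemma |g(z)| <= |z|, i.e. |f(z)| <= 7|z|; this is sharp (f(z) = 7z).
Step 2: |z0|^2 = 0.18^2 + 0.26^2 = 0.1
Step 3: |z0| = sqrt(0.1) = 0.316228
Step 4: Best bound = 7 * |z0| = 7 * 0.316228 = 2.2136

2.2136


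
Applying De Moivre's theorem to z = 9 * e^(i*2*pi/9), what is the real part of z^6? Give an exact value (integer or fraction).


Step 1: By De Moivre's theorem, z^6 = 9^6 * e^(i*6*2*pi/9) = 531441 * (cos(4*pi/3) + i*sin(4*pi/3))
Step 2: |z|^6 = 9^6 = 531441
Step 3: The angle 4*pi/3 already lies in [0, 2*pi)
Step 4: cos(4*pi/3) = -1/2
Step 5: Re(z^6) = 531441 * (-1/2) = -531441/2

-531441/2


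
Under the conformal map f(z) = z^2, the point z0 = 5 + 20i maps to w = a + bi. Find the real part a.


Step 1: z0 = 5 + 20i
Step 2: z0^2 = 5^2 - 20^2 + 200i
Step 3: real part = 25 - 400 = -375

-375


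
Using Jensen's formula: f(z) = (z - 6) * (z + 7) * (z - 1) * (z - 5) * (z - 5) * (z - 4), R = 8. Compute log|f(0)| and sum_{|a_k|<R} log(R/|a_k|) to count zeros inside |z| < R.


Jensen's formula: (1/2pi)*integral log|f(Re^it)|dt = log|f(0)| + sum_{|a_k|<R} log(R/|a_k|)
Step 1: f(0) = (-6) * 7 * (-1) * (-5) * (-5) * (-4) = -4200
Step 2: log|f(0)| = log|6| + log|-7| + log|1| + log|5| + log|5| + log|4| = 8.3428
Step 3: Zeros inside |z| < 8: 6, -7, 1, 5, 5, 4
Step 4: Jensen sum = log(8/6) + log(8/7) + log(8/1) + log(8/5) + log(8/5) + log(8/4) = 4.1338
Step 5: n(R) = number of terms in the Jensen sum = count of zeros inside |z| < 8 = 6

6


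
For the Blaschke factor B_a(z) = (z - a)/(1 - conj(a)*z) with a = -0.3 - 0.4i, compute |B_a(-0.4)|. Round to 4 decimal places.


Step 1: Numerator z0 - a = -0.4 - (-0.3 - 0.4i) = -0.1 + 0.4i
Step 2: Denominator 1 - conj(a)*z0 = 1 - (-0.3 + 0.4i)*(-0.4) = 0.88 + 0.16i
Step 3: |z0 - a|^2 = (-0.1)^2 + 0.4^2 = 0.17; |1 - conj(a)*z0|^2 = 0.88^2 + 0.16^2 = 0.8
Step 4: |B_a(-0.4)| = sqrt(0.17 / 0.8) = sqrt(0.2125)
Step 5: = 0.461

0.461


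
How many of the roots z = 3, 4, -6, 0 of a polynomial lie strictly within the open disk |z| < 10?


Step 1: Check each root:
  z = 3: |3| = 3 < 10
  z = 4: |4| = 4 < 10
  z = -6: |-6| = 6 < 10
  z = 0: |0| = 0 < 10
Step 2: Count = 4

4


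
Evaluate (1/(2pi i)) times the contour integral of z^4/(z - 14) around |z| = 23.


Step 1: f(z) = z^4, a = 14 is inside |z| = 23
Step 2: By Cauchy integral formula: (1/(2pi*i)) * integral = f(a)
Step 3: f(14) = 14^4 = 38416

38416


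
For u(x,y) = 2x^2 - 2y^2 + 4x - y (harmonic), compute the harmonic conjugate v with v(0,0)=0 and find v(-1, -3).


Step 1: v_x = -u_y = 4y + 1
Step 2: v_y = u_x = 4x + 4
Step 3: v = 4xy + x + 4y + C
Step 4: v(0,0) = 0 => C = 0
Step 5: v(-1, -3) = -1

-1


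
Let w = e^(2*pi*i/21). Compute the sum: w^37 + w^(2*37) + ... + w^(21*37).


Step 1: The sum sum_{j=1}^{n} w^(k*j) equals n if n | k, else 0.
Step 2: Here n = 21, k = 37
Step 3: Does n divide k? 21 | 37 -> False
Step 4: Sum = 0

0


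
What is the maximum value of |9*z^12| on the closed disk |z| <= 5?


Step 1: On |z| = 5, |f(z)| = 9 * |z|^12 = 9 * 5^12
Step 2: By maximum modulus principle, maximum is on boundary.
Step 3: Maximum = 9 * 244140625 = 2197265625

2197265625


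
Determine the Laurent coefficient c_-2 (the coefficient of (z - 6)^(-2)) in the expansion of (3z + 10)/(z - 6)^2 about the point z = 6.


Step 1: Write the numerator in powers of (z - 6): 3z + 10 = 3(z - 6) + (3*6 + 10) = 3(z - 6) + 28
Step 2: Divide by (z - 6)^2: f(z) = 28(z - 6)^(-2) + 3(z - 6)^(-1)
Step 3: This finite sum is the Laurent series of f about z = 6.
Step 4: Coefficient of (z - 6)^(-2) = 3*6 + 10 = 28

28


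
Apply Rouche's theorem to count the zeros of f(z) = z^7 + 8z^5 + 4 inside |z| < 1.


Step 1: On |z| = 1 the three terms have sizes |z^7| = 1^7 = 1, |8z^5| = 8*1^5 = 8, |4| = 4
Step 2: The dominant term is g(z) = 8z^5; let h(z) = z^7 + 4 so f = g + h
Step 3: On |z| = 1: |g| = 8 and |h| <= 1 + 4 = 5
Step 4: Since 8 > 5, |h| < |g| on |z| = 1, so by Rouche f has the same number of zeros as g inside |z| < 1
Step 5: g(z) = 8z^5 has 5 zeros (at the origin, multiplicity 5) inside |z| < 1. Answer = 5

5


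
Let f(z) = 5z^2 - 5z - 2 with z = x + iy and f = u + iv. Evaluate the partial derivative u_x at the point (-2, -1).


Step 1: f(z) = 5(x+iy)^2 - 5(x+iy) - 2
Step 2: u = 5(x^2 - y^2) - 5x - 2
Step 3: u_x = 10x - 5
Step 4: At (-2, -1): u_x = -20 - 5 = -25

-25


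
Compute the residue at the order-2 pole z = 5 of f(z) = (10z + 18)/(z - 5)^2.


Step 1: Pole of order 2 at z = 5
Step 2: Res = lim d/dz [(z - 5)^2 * f(z)] as z -> 5
Step 3: (z - 5)^2 * f(z) = 10z + 18
Step 4: d/dz[10z + 18] = 10

10


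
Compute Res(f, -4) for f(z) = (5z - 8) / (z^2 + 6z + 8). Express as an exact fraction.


Step 1: Q(z) = z^2 + 6z + 8 = (z + 4)(z + 2)
Step 2: Q'(z) = 2z + 6
Step 3: Q'(-4) = -2, P(-4) = -28
Step 4: Res = P(-4)/Q'(-4) = -28/(-2) = 14

14


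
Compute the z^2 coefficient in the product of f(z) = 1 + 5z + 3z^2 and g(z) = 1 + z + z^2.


Step 1: z^2 term in f*g comes from: (1)*(z^2) + (5z)*(z) + (3z^2)*(1)
Step 2: = 1 + 5 + 3
Step 3: = 9

9


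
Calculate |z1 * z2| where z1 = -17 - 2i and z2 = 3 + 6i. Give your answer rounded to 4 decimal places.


Step 1: |z1| = sqrt((-17)^2 + (-2)^2) = sqrt(293)
Step 2: |z2| = sqrt(3^2 + 6^2) = sqrt(45)
Step 3: |z1*z2| = |z1|*|z2| = sqrt(293) * sqrt(45) = sqrt(293 * 45) = sqrt(13185)
Step 4: = 114.826

114.826


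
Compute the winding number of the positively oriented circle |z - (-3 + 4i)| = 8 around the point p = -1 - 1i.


Step 1: Center c = (-3, 4), radius = 8
Step 2: |p - c|^2 = 2^2 + (-5)^2 = 29
Step 3: r^2 = 64
Step 4: |p-c| < r so winding number = 1

1


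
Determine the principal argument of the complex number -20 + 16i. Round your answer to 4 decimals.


Step 1: z = -20 + 16i
Step 2: arg(z) = atan2(16, -20)
Step 3: arg(z) = 2.4669

2.4669


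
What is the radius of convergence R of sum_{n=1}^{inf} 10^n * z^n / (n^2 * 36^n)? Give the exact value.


Step 1: General term a_n = 10^n / (n^2 * 36^n)
Step 2: By the root test, |a_n|^(1/n) = 10 / (n^(2/n) * 36) -> 10/36 as n -> infinity (since n^(2/n) -> 1)
Step 3: R = 1/lim|a_n|^(1/n) = 36/10 = 18/5

18/5


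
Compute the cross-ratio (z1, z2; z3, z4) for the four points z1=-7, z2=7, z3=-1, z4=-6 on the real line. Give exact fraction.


Step 1: (z1-z3)(z2-z4) = (-6) * 13 = -78
Step 2: (z1-z4)(z2-z3) = (-1) * 8 = -8
Step 3: Cross-ratio = 78/8 = 39/4

39/4


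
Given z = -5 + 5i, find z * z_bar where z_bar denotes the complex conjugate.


Step 1: conj(z) = -5 - 5i
Step 2: z * conj(z) = (-5)^2 + 5^2
Step 3: = 25 + 25 = 50

50


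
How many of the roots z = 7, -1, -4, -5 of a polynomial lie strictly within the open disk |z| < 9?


Step 1: Check each root:
  z = 7: |7| = 7 < 9
  z = -1: |-1| = 1 < 9
  z = -4: |-4| = 4 < 9
  z = -5: |-5| = 5 < 9
Step 2: Count = 4

4


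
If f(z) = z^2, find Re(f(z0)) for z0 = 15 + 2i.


Step 1: z0 = 15 + 2i
Step 2: z0^2 = 15^2 - 2^2 + 60i
Step 3: real part = 225 - 4 = 221

221


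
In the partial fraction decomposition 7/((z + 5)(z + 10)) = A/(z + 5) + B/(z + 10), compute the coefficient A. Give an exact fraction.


Step 1: Multiply both sides by (z + 5) and set z = -5
Step 2: A = 7 / (-5 + 10)
Step 3: A = 7 / 5
Step 4: A = 7/5

7/5


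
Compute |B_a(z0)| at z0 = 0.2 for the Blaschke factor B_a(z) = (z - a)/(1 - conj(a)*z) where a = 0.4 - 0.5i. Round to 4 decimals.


Step 1: Numerator z0 - a = 0.2 - (0.4 - 0.5i) = -0.2 + 0.5i
Step 2: Denominator 1 - conj(a)*z0 = 1 - (0.4 + 0.5i)*0.2 = 0.92 - 0.1i
Step 3: |z0 - a|^2 = (-0.2)^2 + 0.5^2 = 0.29; |1 - conj(a)*z0|^2 = 0.92^2 + (-0.1)^2 = 0.8564
Step 4: |B_a(0.2)| = sqrt(0.29 / 0.8564) = sqrt(0.338627)
Step 5: = 0.5819

0.5819


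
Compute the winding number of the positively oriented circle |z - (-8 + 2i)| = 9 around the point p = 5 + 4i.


Step 1: Center c = (-8, 2), radius = 9
Step 2: |p - c|^2 = 13^2 + 2^2 = 173
Step 3: r^2 = 81
Step 4: |p-c| > r so winding number = 0

0


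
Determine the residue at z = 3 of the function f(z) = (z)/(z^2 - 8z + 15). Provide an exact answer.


Step 1: Q(z) = z^2 - 8z + 15 = (z - 3)(z - 5)
Step 2: Q'(z) = 2z - 8
Step 3: Q'(3) = -2, P(3) = 3
Step 4: Res = P(3)/Q'(3) = 3/(-2) = -3/2

-3/2


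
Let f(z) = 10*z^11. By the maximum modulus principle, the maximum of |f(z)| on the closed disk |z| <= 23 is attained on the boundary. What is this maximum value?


Step 1: On |z| = 23, |f(z)| = 10 * |z|^11 = 10 * 23^11
Step 2: By maximum modulus principle, maximum is on boundary.
Step 3: Maximum = 10 * 952809757913927 = 9528097579139270

9528097579139270


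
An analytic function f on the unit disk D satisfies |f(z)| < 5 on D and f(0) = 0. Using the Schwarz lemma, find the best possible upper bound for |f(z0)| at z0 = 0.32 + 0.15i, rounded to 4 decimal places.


Step 1: g = f/5 maps D -> D with g(0) = 0, so by the Schwarz lemma |g(z)| <= |z|, i.e. |f(z)| <= 5|z|; this is sharp (f(z) = 5z).
Step 2: |z0|^2 = 0.32^2 + 0.15^2 = 0.1249
Step 3: |z0| = sqrt(0.1249) = 0.353412
Step 4: Best bound = 5 * |z0| = 5 * 0.353412 = 1.7671

1.7671


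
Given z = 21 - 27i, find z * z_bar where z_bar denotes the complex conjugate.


Step 1: conj(z) = 21 + 27i
Step 2: z * conj(z) = 21^2 + (-27)^2
Step 3: = 441 + 729 = 1170

1170


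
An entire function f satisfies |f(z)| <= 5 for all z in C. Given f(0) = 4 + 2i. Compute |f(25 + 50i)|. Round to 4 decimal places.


Step 1: By Liouville's theorem, a bounded entire function is constant.
Step 2: f(z) = f(0) = 4 + 2i for all z.
Step 3: |f(w)| = |4 + 2i| = sqrt(16 + 4)
Step 4: = 4.4721

4.4721


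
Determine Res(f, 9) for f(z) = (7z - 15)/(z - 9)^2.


Step 1: Pole of order 2 at z = 9
Step 2: Res = lim d/dz [(z - 9)^2 * f(z)] as z -> 9
Step 3: (z - 9)^2 * f(z) = 7z - 15
Step 4: d/dz[7z - 15] = 7

7


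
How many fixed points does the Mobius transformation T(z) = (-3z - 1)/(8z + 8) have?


Step 1: Fixed points satisfy T(z) = z
Step 2: 8z^2 + 11z + 1 = 0
Step 3: Discriminant = 11^2 - 4*8*1 = 89
Step 4: Number of fixed points = 2

2


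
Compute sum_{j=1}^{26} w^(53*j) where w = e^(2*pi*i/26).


Step 1: The sum sum_{j=1}^{n} w^(k*j) equals n if n | k, else 0.
Step 2: Here n = 26, k = 53
Step 3: Does n divide k? 26 | 53 -> False
Step 4: Sum = 0

0


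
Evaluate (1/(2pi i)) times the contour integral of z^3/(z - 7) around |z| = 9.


Step 1: f(z) = z^3, a = 7 is inside |z| = 9
Step 2: By Cauchy integral formula: (1/(2pi*i)) * integral = f(a)
Step 3: f(7) = 7^3 = 343

343


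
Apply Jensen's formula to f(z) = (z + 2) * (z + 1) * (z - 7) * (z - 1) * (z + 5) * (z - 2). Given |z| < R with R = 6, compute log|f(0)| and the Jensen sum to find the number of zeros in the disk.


Jensen's formula: (1/2pi)*integral log|f(Re^it)|dt = log|f(0)| + sum_{|a_k|<R} log(R/|a_k|)
Step 1: f(0) = 2 * 1 * (-7) * (-1) * 5 * (-2) = -140
Step 2: log|f(0)| = log|-2| + log|-1| + log|7| + log|1| + log|-5| + log|2| = 4.9416
Step 3: Zeros inside |z| < 6: -2, -1, 1, -5, 2
Step 4: Jensen sum = log(6/2) + log(6/1) + log(6/1) + log(6/5) + log(6/2) = 5.9631
Step 5: n(R) = number of terms in the Jensen sum = count of zeros inside |z| < 6 = 5

5


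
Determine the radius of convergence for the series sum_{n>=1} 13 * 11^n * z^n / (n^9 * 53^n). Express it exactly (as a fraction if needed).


Step 1: General term a_n = 13 * 11^n / (n^9 * 53^n)
Step 2: By the root test, |a_n|^(1/n) = 13^(1/n) * 11 / (n^(9/n) * 53) -> 11/53 as n -> infinity (since 13^(1/n) -> 1 and n^(9/n) -> 1)
Step 3: R = 1/lim|a_n|^(1/n) = 53/11

53/11


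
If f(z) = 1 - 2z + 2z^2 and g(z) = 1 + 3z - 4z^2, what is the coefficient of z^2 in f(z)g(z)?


Step 1: z^2 term in f*g comes from: (1)*(-4z^2) + (-2z)*(3z) + (2z^2)*(1)
Step 2: = -4 - 6 + 2
Step 3: = -8

-8


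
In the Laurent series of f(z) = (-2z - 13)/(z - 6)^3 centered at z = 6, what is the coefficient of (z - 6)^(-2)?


Step 1: Write the numerator in powers of (z - 6): -2z - 13 = -2(z - 6) + (-2*6 - 13) = -2(z - 6) - 25
Step 2: Divide by (z - 6)^3: f(z) = -25(z - 6)^(-3) - 2(z - 6)^(-2)
Step 3: This finite sum is the Laurent series of f about z = 6.
Step 4: Coefficient of (z - 6)^(-2) = coefficient of (z - 6) in the re-centred numerator = -2

-2


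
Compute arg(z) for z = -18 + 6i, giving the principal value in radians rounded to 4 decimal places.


Step 1: z = -18 + 6i
Step 2: arg(z) = atan2(6, -18)
Step 3: arg(z) = 2.8198

2.8198


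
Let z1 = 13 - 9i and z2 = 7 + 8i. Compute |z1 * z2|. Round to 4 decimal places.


Step 1: |z1| = sqrt(13^2 + (-9)^2) = sqrt(250)
Step 2: |z2| = sqrt(7^2 + 8^2) = sqrt(113)
Step 3: |z1*z2| = |z1|*|z2| = sqrt(250) * sqrt(113) = sqrt(250 * 113) = sqrt(28250)
Step 4: = 168.0774

168.0774


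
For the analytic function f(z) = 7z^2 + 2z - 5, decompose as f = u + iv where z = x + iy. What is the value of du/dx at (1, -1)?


Step 1: f(z) = 7(x+iy)^2 + 2(x+iy) - 5
Step 2: u = 7(x^2 - y^2) + 2x - 5
Step 3: u_x = 14x + 2
Step 4: At (1, -1): u_x = 14 + 2 = 16

16


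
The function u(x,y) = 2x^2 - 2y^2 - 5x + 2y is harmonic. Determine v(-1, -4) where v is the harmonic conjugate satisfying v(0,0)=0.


Step 1: v_x = -u_y = 4y - 2
Step 2: v_y = u_x = 4x - 5
Step 3: v = 4xy - 2x - 5y + C
Step 4: v(0,0) = 0 => C = 0
Step 5: v(-1, -4) = 38

38


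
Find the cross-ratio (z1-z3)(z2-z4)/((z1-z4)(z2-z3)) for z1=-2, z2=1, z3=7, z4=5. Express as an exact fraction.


Step 1: (z1-z3)(z2-z4) = (-9) * (-4) = 36
Step 2: (z1-z4)(z2-z3) = (-7) * (-6) = 42
Step 3: Cross-ratio = 36/42 = 6/7

6/7


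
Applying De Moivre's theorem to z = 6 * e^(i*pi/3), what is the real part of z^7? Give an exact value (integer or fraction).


Step 1: By De Moivre's theorem, z^7 = 6^7 * e^(i*7*pi/3) = 279936 * (cos(7*pi/3) + i*sin(7*pi/3))
Step 2: |z|^7 = 6^7 = 279936
Step 3: Reduce the angle mod 2*pi: 7*pi/3 - 2*pi = pi/3
Step 4: cos(pi/3) = 1/2
Step 5: Re(z^7) = 279936 * 1/2 = 139968

139968


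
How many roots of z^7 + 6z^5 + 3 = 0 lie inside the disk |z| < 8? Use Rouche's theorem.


Step 1: On |z| = 8 the three terms have sizes |z^7| = 8^7 = 2097152, |6z^5| = 6*8^5 = 196608, |3| = 3
Step 2: The dominant term is g(z) = z^7; let h(z) = 6z^5 + 3 so f = g + h
Step 3: On |z| = 8: |g| = 2097152 and |h| <= 196608 + 3 = 196611
Step 4: Since 2097152 > 196611, |h| < |g| on |z| = 8, so by Rouche f has the same number of zeros as g inside |z| < 8
Step 5: g(z) = z^7 has 7 zeros (all at the origin) inside |z| < 8. Answer = 7

7


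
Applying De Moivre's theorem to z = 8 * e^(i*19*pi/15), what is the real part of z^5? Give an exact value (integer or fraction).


Step 1: By De Moivre's theorem, z^5 = 8^5 * e^(i*5*19*pi/15) = 32768 * (cos(19*pi/3) + i*sin(19*pi/3))
Step 2: |z|^5 = 8^5 = 32768
Step 3: Reduce the angle mod 2*pi: 19*pi/3 - 6*pi = pi/3
Step 4: cos(pi/3) = 1/2
Step 5: Re(z^5) = 32768 * 1/2 = 16384

16384


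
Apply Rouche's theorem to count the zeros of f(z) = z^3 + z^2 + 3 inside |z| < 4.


Step 1: On |z| = 4 the three terms have sizes |z^3| = 4^3 = 64, |z^2| = 4^2 = 16, |3| = 3
Step 2: The dominant term is g(z) = z^3; let h(z) = z^2 + 3 so f = g + h
Step 3: On |z| = 4: |g| = 64 and |h| <= 16 + 3 = 19
Step 4: Since 64 > 19, |h| < |g| on |z| = 4, so by Rouche f has the same number of zeros as g inside |z| < 4
Step 5: g(z) = z^3 has 3 zeros (all at the origin) inside |z| < 4. Answer = 3

3


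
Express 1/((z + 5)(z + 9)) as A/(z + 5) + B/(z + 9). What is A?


Step 1: Multiply both sides by (z + 5) and set z = -5
Step 2: A = 1 / (-5 + 9)
Step 3: A = 1 / 4
Step 4: A = 1/4

1/4


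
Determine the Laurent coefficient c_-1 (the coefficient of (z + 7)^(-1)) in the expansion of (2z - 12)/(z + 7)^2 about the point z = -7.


Step 1: Write the numerator in powers of (z + 7): 2z - 12 = 2(z + 7) + (2*(-7) - 12) = 2(z + 7) - 26
Step 2: Divide by (z + 7)^2: f(z) = -26(z + 7)^(-2) + 2(z + 7)^(-1)
Step 3: This finite sum is the Laurent series of f about z = -7.
Step 4: Coefficient of (z + 7)^(-1) = coefficient of (z + 7) in the re-centred numerator = 2

2


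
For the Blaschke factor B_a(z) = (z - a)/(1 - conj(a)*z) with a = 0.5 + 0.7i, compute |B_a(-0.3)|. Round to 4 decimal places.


Step 1: Numerator z0 - a = -0.3 - (0.5 + 0.7i) = -0.8 - 0.7i
Step 2: Denominator 1 - conj(a)*z0 = 1 - (0.5 - 0.7i)*(-0.3) = 1.15 - 0.21i
Step 3: |z0 - a|^2 = (-0.8)^2 + (-0.7)^2 = 1.13; |1 - conj(a)*z0|^2 = 1.15^2 + (-0.21)^2 = 1.3666
Step 4: |B_a(-0.3)| = sqrt(1.13 / 1.3666) = sqrt(0.82687)
Step 5: = 0.9093

0.9093


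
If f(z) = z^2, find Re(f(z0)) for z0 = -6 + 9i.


Step 1: z0 = -6 + 9i
Step 2: z0^2 = (-6)^2 - 9^2 - 108i
Step 3: real part = 36 - 81 = -45

-45


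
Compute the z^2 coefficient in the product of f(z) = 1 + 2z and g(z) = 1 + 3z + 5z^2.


Step 1: z^2 term in f*g comes from: (1)*(5z^2) + (2z)*(3z) + (0)*(1)
Step 2: = 5 + 6 + 0
Step 3: = 11

11


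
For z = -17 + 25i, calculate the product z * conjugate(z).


Step 1: conj(z) = -17 - 25i
Step 2: z * conj(z) = (-17)^2 + 25^2
Step 3: = 289 + 625 = 914

914


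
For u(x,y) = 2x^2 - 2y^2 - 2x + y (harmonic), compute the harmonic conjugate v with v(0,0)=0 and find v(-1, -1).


Step 1: v_x = -u_y = 4y - 1
Step 2: v_y = u_x = 4x - 2
Step 3: v = 4xy - x - 2y + C
Step 4: v(0,0) = 0 => C = 0
Step 5: v(-1, -1) = 7

7


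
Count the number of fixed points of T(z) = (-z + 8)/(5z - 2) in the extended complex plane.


Step 1: Fixed points satisfy T(z) = z
Step 2: 5z^2 - z - 8 = 0
Step 3: Discriminant = (-1)^2 - 4*5*(-8) = 161
Step 4: Number of fixed points = 2

2


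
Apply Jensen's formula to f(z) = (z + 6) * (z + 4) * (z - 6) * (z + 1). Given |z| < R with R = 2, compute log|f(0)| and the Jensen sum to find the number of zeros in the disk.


Jensen's formula: (1/2pi)*integral log|f(Re^it)|dt = log|f(0)| + sum_{|a_k|<R} log(R/|a_k|)
Step 1: f(0) = 6 * 4 * (-6) * 1 = -144
Step 2: log|f(0)| = log|-6| + log|-4| + log|6| + log|-1| = 4.9698
Step 3: Zeros inside |z| < 2: -1
Step 4: Jensen sum = log(2/1) = 0.6931
Step 5: n(R) = number of terms in the Jensen sum = count of zeros inside |z| < 2 = 1

1


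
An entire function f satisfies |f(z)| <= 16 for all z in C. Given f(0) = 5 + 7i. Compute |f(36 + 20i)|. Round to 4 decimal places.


Step 1: By Liouville's theorem, a bounded entire function is constant.
Step 2: f(z) = f(0) = 5 + 7i for all z.
Step 3: |f(w)| = |5 + 7i| = sqrt(25 + 49)
Step 4: = 8.6023

8.6023


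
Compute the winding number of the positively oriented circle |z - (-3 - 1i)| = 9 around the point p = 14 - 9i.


Step 1: Center c = (-3, -1), radius = 9
Step 2: |p - c|^2 = 17^2 + (-8)^2 = 353
Step 3: r^2 = 81
Step 4: |p-c| > r so winding number = 0

0


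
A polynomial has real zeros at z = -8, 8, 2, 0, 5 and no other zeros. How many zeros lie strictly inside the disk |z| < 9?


Step 1: Check each root:
  z = -8: |-8| = 8 < 9
  z = 8: |8| = 8 < 9
  z = 2: |2| = 2 < 9
  z = 0: |0| = 0 < 9
  z = 5: |5| = 5 < 9
Step 2: Count = 5

5


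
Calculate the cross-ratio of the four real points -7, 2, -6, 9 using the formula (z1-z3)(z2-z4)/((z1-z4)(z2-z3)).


Step 1: (z1-z3)(z2-z4) = (-1) * (-7) = 7
Step 2: (z1-z4)(z2-z3) = (-16) * 8 = -128
Step 3: Cross-ratio = -7/128 = -7/128

-7/128


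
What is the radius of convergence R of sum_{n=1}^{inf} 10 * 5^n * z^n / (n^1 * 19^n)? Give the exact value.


Step 1: General term a_n = 10 * 5^n / (n^1 * 19^n)
Step 2: By the root test, |a_n|^(1/n) = 10^(1/n) * 5 / (n^(1/n) * 19) -> 5/19 as n -> infinity (since 10^(1/n) -> 1 and n^(1/n) -> 1)
Step 3: R = 1/lim|a_n|^(1/n) = 19/5

19/5


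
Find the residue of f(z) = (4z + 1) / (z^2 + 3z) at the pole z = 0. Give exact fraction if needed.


Step 1: Q(z) = z^2 + 3z = (z)(z + 3)
Step 2: Q'(z) = 2z + 3
Step 3: Q'(0) = 3, P(0) = 1
Step 4: Res = P(0)/Q'(0) = 1/3 = 1/3

1/3


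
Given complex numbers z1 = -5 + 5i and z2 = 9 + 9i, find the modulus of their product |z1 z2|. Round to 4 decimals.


Step 1: |z1| = sqrt((-5)^2 + 5^2) = sqrt(50)
Step 2: |z2| = sqrt(9^2 + 9^2) = sqrt(162)
Step 3: |z1*z2| = |z1|*|z2| = sqrt(50) * sqrt(162) = sqrt(50 * 162) = sqrt(8100)
Step 4: = 90.0

90.0


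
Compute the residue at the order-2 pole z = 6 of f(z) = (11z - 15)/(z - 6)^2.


Step 1: Pole of order 2 at z = 6
Step 2: Res = lim d/dz [(z - 6)^2 * f(z)] as z -> 6
Step 3: (z - 6)^2 * f(z) = 11z - 15
Step 4: d/dz[11z - 15] = 11

11


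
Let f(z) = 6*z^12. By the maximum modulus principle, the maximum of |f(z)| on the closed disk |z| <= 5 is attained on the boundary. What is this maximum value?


Step 1: On |z| = 5, |f(z)| = 6 * |z|^12 = 6 * 5^12
Step 2: By maximum modulus principle, maximum is on boundary.
Step 3: Maximum = 6 * 244140625 = 1464843750

1464843750


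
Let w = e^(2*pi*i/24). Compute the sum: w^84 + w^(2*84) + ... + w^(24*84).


Step 1: The sum sum_{j=1}^{n} w^(k*j) equals n if n | k, else 0.
Step 2: Here n = 24, k = 84
Step 3: Does n divide k? 24 | 84 -> False
Step 4: Sum = 0

0


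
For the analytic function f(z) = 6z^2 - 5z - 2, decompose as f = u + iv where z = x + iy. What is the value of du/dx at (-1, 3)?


Step 1: f(z) = 6(x+iy)^2 - 5(x+iy) - 2
Step 2: u = 6(x^2 - y^2) - 5x - 2
Step 3: u_x = 12x - 5
Step 4: At (-1, 3): u_x = -12 - 5 = -17

-17


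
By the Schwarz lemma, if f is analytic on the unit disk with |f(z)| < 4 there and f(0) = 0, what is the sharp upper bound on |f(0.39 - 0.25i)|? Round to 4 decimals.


Step 1: g = f/4 maps D -> D with g(0) = 0, so by the Schwarz lemma |g(z)| <= |z|, i.e. |f(z)| <= 4|z|; this is sharp (f(z) = 4z).
Step 2: |z0|^2 = 0.39^2 + (-0.25)^2 = 0.2146
Step 3: |z0| = sqrt(0.2146) = 0.463249
Step 4: Best bound = 4 * |z0| = 4 * 0.463249 = 1.853

1.853


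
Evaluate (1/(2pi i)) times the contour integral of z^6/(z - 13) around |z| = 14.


Step 1: f(z) = z^6, a = 13 is inside |z| = 14
Step 2: By Cauchy integral formula: (1/(2pi*i)) * integral = f(a)
Step 3: f(13) = 13^6 = 4826809

4826809


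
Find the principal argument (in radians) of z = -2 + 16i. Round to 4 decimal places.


Step 1: z = -2 + 16i
Step 2: arg(z) = atan2(16, -2)
Step 3: arg(z) = 1.6952

1.6952


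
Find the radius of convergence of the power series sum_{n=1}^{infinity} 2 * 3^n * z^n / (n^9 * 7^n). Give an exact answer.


Step 1: General term a_n = 2 * 3^n / (n^9 * 7^n)
Step 2: By the root test, |a_n|^(1/n) = 2^(1/n) * 3 / (n^(9/n) * 7) -> 3/7 as n -> infinity (since 2^(1/n) -> 1 and n^(9/n) -> 1)
Step 3: R = 1/lim|a_n|^(1/n) = 7/3

7/3


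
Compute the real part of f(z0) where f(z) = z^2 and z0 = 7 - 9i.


Step 1: z0 = 7 - 9i
Step 2: z0^2 = 7^2 - (-9)^2 - 126i
Step 3: real part = 49 - 81 = -32

-32


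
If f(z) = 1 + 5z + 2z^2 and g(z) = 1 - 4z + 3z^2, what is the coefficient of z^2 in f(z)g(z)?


Step 1: z^2 term in f*g comes from: (1)*(3z^2) + (5z)*(-4z) + (2z^2)*(1)
Step 2: = 3 - 20 + 2
Step 3: = -15

-15


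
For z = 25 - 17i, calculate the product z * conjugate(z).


Step 1: conj(z) = 25 + 17i
Step 2: z * conj(z) = 25^2 + (-17)^2
Step 3: = 625 + 289 = 914

914


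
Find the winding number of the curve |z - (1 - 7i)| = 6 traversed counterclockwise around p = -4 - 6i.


Step 1: Center c = (1, -7), radius = 6
Step 2: |p - c|^2 = (-5)^2 + 1^2 = 26
Step 3: r^2 = 36
Step 4: |p-c| < r so winding number = 1

1


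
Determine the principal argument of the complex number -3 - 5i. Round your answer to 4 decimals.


Step 1: z = -3 - 5i
Step 2: arg(z) = atan2(-5, -3)
Step 3: arg(z) = -2.1112

-2.1112


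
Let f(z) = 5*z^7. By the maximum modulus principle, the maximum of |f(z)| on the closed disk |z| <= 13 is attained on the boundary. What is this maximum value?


Step 1: On |z| = 13, |f(z)| = 5 * |z|^7 = 5 * 13^7
Step 2: By maximum modulus principle, maximum is on boundary.
Step 3: Maximum = 5 * 62748517 = 313742585

313742585
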